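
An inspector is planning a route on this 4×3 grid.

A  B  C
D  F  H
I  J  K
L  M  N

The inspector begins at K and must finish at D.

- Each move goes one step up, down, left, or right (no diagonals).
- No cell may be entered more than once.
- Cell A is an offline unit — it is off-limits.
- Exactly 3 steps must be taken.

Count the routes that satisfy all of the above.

Need simple routes of exactly 3 moves from K to D (Manhattan distance 3, so 0 moves are spent on a detour and 0 undoing it).
Enumerating: K H F D | K J F D | K J I D.
That gives 3 routes.

3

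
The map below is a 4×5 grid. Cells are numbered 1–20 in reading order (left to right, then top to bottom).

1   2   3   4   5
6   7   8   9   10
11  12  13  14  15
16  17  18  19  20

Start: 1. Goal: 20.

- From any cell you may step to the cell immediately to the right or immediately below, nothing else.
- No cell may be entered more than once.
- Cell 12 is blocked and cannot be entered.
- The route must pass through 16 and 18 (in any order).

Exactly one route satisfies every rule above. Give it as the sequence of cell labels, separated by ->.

Moves only go right or down, so the column and row indices never decrease.
Route from 1: 3× down (reaching 16), 4× right (reaching 20) — 7 moves in all.
Check: all required cells visited.

1 -> 6 -> 11 -> 16 -> 17 -> 18 -> 19 -> 20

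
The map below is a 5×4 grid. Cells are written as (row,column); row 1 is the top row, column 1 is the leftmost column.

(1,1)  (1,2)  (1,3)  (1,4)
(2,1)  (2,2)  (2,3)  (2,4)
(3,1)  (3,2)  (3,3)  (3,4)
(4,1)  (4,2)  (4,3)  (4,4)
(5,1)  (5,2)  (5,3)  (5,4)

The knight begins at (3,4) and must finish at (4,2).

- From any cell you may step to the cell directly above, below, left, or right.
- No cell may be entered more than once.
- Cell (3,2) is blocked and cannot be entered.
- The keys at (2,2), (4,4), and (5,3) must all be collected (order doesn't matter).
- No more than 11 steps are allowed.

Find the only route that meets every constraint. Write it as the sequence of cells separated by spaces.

The 11-move cap with required stops at (2,2), (4,4), (5,3) leaves no slack for detours.
Route from (3,4): down 2 to (5,4), left 1 to (5,3), up 3 to (2,3), left 2 to (2,1), down 2 to (4,1), right 1 to (4,2) — 11 moves in all.
Check: all required cells visited; 11 ≤ 11 moves.

(3,4) (4,4) (5,4) (5,3) (4,3) (3,3) (2,3) (2,2) (2,1) (3,1) (4,1) (4,2)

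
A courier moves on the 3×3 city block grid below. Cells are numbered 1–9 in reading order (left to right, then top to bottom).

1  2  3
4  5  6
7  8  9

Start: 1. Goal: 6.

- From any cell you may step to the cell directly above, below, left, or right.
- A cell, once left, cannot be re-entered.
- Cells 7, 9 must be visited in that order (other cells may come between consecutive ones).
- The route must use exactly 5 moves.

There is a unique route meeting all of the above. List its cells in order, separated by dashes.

1 - 4 - 7 - 8 - 9 - 6

The waypoints must appear in the order 7, 9, with no cell reused.
Route from 1: 2× down (reaching 7), 2× right (reaching 9), up to 6 — 5 moves in all.
Check: order respected (7 at step 2, 9 at step 4); 5 moves as required.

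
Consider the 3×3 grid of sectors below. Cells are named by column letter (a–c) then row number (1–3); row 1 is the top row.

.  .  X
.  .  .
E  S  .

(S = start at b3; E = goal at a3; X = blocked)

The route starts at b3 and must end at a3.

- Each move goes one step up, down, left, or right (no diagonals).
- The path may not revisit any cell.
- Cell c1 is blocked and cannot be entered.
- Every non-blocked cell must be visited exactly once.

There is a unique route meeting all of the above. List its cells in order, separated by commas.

Need to visit all 8 open cells exactly once, starting at b3 and ending at a3.
Cell c2 has only two open neighbours (c3 and b2), so the path must pass straight through it: one of those is the cell it's entered from and the other is where it exits.
Route from b3: right 1 to c3, up 1 to c2, left 1 to b2, up 1 to b1, left 1 to a1, down 2 to a3 — 7 moves in all.
Check: all 8 open cells covered.

b3, c3, c2, b2, b1, a1, a2, a3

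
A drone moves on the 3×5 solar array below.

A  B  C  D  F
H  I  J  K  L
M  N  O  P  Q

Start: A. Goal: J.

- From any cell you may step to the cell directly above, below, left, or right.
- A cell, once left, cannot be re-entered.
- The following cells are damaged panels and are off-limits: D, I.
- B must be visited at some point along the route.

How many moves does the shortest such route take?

3

Any route passes through B somewhere between A and J. Summing Manhattan distances along the two legs (A → B → J) gives a lower bound of 1 + 2 = 3 moves.
A route of 3 moves achieves this: A → B → C → J.
Since 3 matches the lower bound, it is optimal.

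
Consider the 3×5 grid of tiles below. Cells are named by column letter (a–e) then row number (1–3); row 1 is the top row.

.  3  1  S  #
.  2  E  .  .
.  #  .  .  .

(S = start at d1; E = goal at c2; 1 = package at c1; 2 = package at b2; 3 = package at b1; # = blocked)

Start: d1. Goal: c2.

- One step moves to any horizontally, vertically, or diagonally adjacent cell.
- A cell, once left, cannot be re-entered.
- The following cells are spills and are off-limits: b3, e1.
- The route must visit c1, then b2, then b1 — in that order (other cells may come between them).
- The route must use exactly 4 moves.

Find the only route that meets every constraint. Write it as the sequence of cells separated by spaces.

The waypoints must appear in the order c1, b2, b1, with no cell reused.
Route from d1: left 1 to c1, down-left 1 to b2, up 1 to b1, down-right 1 to c2 — 4 moves in all.
Check: order respected (1 at step 1, 2 at step 2, 3 at step 3); 4 moves as required.

d1 c1 b2 b1 c2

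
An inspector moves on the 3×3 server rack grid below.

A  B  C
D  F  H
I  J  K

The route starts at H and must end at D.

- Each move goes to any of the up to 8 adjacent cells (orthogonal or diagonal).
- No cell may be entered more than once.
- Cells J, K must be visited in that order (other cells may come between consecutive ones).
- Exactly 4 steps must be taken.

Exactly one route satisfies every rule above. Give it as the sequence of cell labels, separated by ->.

H -> J -> K -> F -> D

The waypoints must appear in the order J, K, with no cell reused.
Route from H: down-left 1 to J, right 1 to K, up-left 1 to F, left 1 to D — 4 moves in all.
Check: order respected (J at step 1, K at step 2); 4 moves as required.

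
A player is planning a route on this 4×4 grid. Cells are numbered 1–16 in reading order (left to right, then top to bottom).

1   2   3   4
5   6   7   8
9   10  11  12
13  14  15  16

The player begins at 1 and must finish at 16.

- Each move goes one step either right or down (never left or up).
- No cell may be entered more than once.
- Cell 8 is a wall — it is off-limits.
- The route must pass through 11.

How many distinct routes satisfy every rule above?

12

A right/down-only route from 1 to 16 makes exactly 3 down-moves and 3 right-moves in some order.
With no other constraints that would be C(6,3) = 20 routes.
Split at 11 and multiply the segment counts (each segment already excludes blocked cells): 1→11: 6; 11→16: 2; product = 12.
That gives 12 routes.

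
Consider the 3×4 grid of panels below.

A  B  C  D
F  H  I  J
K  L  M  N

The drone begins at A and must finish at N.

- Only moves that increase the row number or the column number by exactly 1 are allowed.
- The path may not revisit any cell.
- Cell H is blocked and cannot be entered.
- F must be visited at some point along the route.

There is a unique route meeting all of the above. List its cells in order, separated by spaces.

A F K L M N

Moves only go right or down, so the column and row indices never decrease.
Route from A: 2× down (reaching K), 3× right (reaching N) — 5 moves in all.
Check: all required cells visited.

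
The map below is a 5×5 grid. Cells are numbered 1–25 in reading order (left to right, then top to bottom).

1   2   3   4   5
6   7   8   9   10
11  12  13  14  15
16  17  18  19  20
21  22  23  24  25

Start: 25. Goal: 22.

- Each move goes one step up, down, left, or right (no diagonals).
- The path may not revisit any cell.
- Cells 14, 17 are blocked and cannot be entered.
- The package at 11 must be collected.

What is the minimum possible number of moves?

9

Any route passes through 11 somewhere between 25 and 22. Summing Manhattan distances along the two legs (25 → 11 → 22) gives a lower bound of 6 + 3 = 9 moves.
A route of 9 moves achieves this: 25 → 20 → 19 → 18 → 13 → 12 → 11 → 16 → 21 → 22.
Since 9 matches the lower bound, it is optimal.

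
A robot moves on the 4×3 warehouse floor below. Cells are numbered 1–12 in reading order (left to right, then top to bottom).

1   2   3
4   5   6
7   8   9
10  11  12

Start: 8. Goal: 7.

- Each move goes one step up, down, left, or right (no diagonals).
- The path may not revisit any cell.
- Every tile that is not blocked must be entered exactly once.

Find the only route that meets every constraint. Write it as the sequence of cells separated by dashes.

Need to visit all 12 open cells exactly once, starting at 8 and ending at 7.
Cell 12 has only two open neighbours (9 and 11), so the path must pass straight through it: one of those is the cell it's entered from and the other is where it exits.
Route from 8: up to 5, left to 4, up to 1, 2× right (reaching 3), 3× down (reaching 12), 2× left (reaching 10), up to 7 — 11 moves in all.
Check: all 12 open cells covered.

8 - 5 - 4 - 1 - 2 - 3 - 6 - 9 - 12 - 11 - 10 - 7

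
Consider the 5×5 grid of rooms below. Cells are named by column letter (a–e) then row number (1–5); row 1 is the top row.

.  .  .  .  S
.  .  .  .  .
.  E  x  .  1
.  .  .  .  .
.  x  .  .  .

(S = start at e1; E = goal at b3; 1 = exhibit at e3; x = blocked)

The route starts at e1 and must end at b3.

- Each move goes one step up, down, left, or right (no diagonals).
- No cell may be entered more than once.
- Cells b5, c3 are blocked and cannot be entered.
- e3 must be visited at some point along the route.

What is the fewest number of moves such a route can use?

Any route passes through e3 somewhere between e1 and b3. Summing Manhattan distances along the two legs (e1 → e3 → b3) gives a lower bound of 2 + 3 = 5 moves.
That bound ignores the blocked cells. Measuring each leg by the fewest moves that actually steer around them (e1→e3: 2; e3→b3: 5) raises the lower bound to 7.
A route of 7 moves exists: e1 → e2 → e3 → e4 → d4 → c4 → b4 → b3.
Since 7 matches that lower bound, it is optimal.

7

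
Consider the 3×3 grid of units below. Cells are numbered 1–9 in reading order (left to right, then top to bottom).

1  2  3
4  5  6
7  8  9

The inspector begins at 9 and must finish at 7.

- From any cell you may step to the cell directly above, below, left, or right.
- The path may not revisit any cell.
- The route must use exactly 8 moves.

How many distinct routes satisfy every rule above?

2

Need simple routes of exactly 8 moves from 9 to 7 (Manhattan distance 2, so 3 moves are spent on a detour and 3 undoing it).
Enumerating: 9 6 3 2 1 4 5 8 7 | 9 8 5 6 3 2 1 4 7.
That gives 2 routes.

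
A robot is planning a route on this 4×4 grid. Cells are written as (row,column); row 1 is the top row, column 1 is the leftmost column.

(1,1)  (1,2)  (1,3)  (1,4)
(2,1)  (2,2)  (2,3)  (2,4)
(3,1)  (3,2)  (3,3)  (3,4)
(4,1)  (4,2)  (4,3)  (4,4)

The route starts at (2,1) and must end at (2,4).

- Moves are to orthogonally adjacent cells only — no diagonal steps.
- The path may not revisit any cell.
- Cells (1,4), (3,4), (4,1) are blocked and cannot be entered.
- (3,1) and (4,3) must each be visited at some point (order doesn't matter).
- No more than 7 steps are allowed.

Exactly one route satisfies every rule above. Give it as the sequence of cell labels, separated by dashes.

Any route must reach (3,1) and (4,3) and still end at (2,4) within 7 moves, so the order of the required stops is forced.
Route from (2,1): down to (3,1), right to (3,2), down to (4,2), right to (4,3), 2× up (reaching (2,3)), right to (2,4) — 7 moves in all.
Check: all required cells visited; 7 ≤ 7 moves.

(2,1) - (3,1) - (3,2) - (4,2) - (4,3) - (3,3) - (2,3) - (2,4)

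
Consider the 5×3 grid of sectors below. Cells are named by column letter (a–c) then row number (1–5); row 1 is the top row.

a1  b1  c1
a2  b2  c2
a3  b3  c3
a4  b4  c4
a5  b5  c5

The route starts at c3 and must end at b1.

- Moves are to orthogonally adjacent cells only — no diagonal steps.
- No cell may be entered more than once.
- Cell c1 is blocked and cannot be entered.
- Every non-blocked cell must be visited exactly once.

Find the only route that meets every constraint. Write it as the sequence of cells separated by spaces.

Need to visit all 14 open cells exactly once, starting at c3 and ending at b1.
Cell c2 has only two open neighbours (c3 and b2), so the path must pass straight through it: one of those is the cell it's entered from and the other is where it exits.
Route from c3: up to c2, left to b2, 2× down (reaching b4), right to c4, down to c5, 2× left (reaching a5), 4× up (reaching a1), right to b1 — 13 moves in all.
Check: all 14 open cells covered.

c3 c2 b2 b3 b4 c4 c5 b5 a5 a4 a3 a2 a1 b1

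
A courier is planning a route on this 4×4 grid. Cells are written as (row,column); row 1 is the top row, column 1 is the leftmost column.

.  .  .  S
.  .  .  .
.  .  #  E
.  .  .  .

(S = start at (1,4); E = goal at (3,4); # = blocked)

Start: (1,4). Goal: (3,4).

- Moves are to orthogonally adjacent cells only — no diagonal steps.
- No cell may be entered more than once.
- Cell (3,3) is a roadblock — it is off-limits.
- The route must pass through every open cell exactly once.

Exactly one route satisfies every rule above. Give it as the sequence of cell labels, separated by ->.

Need to visit all 15 open cells exactly once, starting at (1,4) and ending at (3,4).
Cell (1,1) has only two open neighbours ((2,1) and (1,2)), so the path must pass straight through it: one of those is the cell it's entered from and the other is where it exits.
Route from (1,4): down 1 to (2,4), left 1 to (2,3), up 1 to (1,3), left 2 to (1,1), down 1 to (2,1), right 1 to (2,2), down 1 to (3,2), left 1 to (3,1), down 1 to (4,1), right 3 to (4,4), up 1 to (3,4) — 14 moves in all.
Check: all 15 open cells covered.

(1,4) -> (2,4) -> (2,3) -> (1,3) -> (1,2) -> (1,1) -> (2,1) -> (2,2) -> (3,2) -> (3,1) -> (4,1) -> (4,2) -> (4,3) -> (4,4) -> (3,4)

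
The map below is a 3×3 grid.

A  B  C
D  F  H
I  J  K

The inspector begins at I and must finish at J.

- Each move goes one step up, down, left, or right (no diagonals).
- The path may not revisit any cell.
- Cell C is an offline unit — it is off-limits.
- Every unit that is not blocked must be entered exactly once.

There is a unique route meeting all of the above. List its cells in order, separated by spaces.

I D A B F H K J

Need to visit all 8 open cells exactly once, starting at I and ending at J.
Cell K has only two open neighbours (H and J), so the path must pass straight through it: one of those is the cell it's entered from and the other is where it exits.
Route from I: 2× up (reaching A), right to B, down to F, right to H, down to K, left to J — 7 moves in all.
Check: all 8 open cells covered.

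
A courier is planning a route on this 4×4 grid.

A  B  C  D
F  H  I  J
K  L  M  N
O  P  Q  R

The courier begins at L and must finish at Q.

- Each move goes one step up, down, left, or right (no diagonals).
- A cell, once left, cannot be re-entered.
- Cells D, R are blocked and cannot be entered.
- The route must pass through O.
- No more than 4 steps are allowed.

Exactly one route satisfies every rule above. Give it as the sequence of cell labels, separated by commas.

L, K, O, P, Q

The 4-move cap with required stops at O leaves no slack for detours.
Route from L: left to K, down to O, 2× right (reaching Q) — 4 moves in all.
Check: all required cells visited; 4 ≤ 4 moves.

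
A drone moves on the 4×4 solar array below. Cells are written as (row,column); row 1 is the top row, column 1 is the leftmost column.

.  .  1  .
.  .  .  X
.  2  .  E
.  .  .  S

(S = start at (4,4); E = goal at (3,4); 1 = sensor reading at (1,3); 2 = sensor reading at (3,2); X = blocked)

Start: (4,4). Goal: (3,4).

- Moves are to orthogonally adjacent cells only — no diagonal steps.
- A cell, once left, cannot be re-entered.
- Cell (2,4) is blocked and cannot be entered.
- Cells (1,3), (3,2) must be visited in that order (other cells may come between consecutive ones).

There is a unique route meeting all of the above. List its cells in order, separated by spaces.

The waypoints must appear in the order (1,3), (3,2), with no cell reused.
Route from (4,4): left 3 to (4,1), up 3 to (1,1), right 2 to (1,3), down 1 to (2,3), left 1 to (2,2), down 1 to (3,2), right 2 to (3,4) — 13 moves in all.
Check: order respected (1 at step 8, 2 at step 11).

(4,4) (4,3) (4,2) (4,1) (3,1) (2,1) (1,1) (1,2) (1,3) (2,3) (2,2) (3,2) (3,3) (3,4)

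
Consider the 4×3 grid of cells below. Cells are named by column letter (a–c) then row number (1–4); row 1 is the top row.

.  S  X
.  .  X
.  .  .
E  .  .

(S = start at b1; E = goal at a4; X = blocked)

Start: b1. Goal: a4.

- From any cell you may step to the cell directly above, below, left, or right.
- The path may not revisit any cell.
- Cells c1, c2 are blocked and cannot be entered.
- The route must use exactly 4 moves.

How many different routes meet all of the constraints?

4

Need simple routes of exactly 4 moves from b1 to a4 (Manhattan distance 4, so 0 moves are spent on a detour and 0 undoing it).
Enumerating: b1 b2 b3 b4 a4 | b1 b2 b3 a3 a4 | b1 b2 a2 a3 a4 | b1 a1 a2 a3 a4.
That gives 4 routes.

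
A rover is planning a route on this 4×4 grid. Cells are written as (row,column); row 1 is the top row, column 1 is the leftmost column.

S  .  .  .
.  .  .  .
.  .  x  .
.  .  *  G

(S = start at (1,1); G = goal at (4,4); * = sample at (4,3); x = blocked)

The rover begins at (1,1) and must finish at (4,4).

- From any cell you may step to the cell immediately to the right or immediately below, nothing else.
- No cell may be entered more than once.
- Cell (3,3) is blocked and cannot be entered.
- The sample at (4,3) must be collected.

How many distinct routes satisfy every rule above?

A right/down-only route from (1,1) to (4,4) makes exactly 3 down-moves and 3 right-moves in some order.
With no other constraints that would be C(6,3) = 20 routes.
Split at (4,3) and multiply the segment counts (each segment already excludes blocked cells): (1,1)→(4,3): 4; (4,3)→(4,4): 1; product = 4.
That gives 4 routes.

4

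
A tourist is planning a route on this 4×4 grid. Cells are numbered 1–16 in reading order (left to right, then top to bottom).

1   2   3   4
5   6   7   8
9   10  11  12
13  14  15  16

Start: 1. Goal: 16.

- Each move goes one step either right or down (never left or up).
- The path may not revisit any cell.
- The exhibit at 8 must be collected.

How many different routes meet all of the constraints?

A right/down-only route from 1 to 16 makes exactly 3 down-moves and 3 right-moves in some order.
With no other constraints that would be C(6,3) = 20 routes.
Split at 8 and multiply the segment counts: 1→8: 4; 8→16: 1; product = 4.
That gives 4 routes.

4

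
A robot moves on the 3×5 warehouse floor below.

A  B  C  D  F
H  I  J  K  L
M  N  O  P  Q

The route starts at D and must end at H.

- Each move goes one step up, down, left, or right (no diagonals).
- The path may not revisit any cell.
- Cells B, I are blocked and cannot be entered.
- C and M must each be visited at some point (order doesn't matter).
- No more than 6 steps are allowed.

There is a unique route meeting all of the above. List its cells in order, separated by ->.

Any route must reach C and M and still end at H within 6 moves, so the order of the required stops is forced.
Route from D: left to C, 2× down (reaching O), 2× left (reaching M), up to H — 6 moves in all.
Check: all required cells visited; 6 ≤ 6 moves.

D -> C -> J -> O -> N -> M -> H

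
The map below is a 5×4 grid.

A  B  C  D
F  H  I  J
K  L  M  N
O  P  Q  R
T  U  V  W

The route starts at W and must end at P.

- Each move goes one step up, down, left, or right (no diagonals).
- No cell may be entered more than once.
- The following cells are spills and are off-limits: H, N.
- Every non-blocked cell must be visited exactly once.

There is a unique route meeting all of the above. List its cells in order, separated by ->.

W -> R -> Q -> V -> U -> T -> O -> K -> F -> A -> B -> C -> D -> J -> I -> M -> L -> P

Need to visit all 18 open cells exactly once, starting at W and ending at P.
Route from W: up to R, left to Q, down to V, 2× left (reaching T), 4× up (reaching A), 3× right (reaching D), down to J, left to I, down to M, left to L, down to P — 17 moves in all.
Check: all 18 open cells covered.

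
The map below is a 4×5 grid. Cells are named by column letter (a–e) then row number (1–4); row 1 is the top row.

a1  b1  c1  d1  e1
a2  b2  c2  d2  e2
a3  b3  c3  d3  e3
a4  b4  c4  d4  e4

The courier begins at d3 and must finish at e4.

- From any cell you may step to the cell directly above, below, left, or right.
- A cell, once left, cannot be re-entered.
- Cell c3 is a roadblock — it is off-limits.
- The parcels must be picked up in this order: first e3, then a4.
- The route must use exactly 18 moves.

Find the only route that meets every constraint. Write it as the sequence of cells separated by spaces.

d3 e3 e2 e1 d1 d2 c2 c1 b1 a1 a2 b2 b3 a3 a4 b4 c4 d4 e4

The waypoints must appear in the order e3, a4, with no cell reused.
Route from d3: right 1 to e3, up 2 to e1, left 1 to d1, down 1 to d2, left 1 to c2, up 1 to c1, left 2 to a1, down 1 to a2, right 1 to b2, down 1 to b3, left 1 to a3, down 1 to a4, right 4 to e4 — 18 moves in all.
Check: order respected (e3 at step 1, a4 at step 14); 18 moves as required.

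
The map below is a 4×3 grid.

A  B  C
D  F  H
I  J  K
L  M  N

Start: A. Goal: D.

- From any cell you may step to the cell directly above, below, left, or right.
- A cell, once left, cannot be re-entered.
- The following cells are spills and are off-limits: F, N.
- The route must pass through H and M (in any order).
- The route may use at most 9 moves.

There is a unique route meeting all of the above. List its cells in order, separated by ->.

A -> B -> C -> H -> K -> J -> M -> L -> I -> D

The budget equals the shortest possible length, so every move has to be on a shortest route through the required cells.
Route from A: 2× right (reaching C), 2× down (reaching K), left to J, down to M, left to L, 2× up (reaching D) — 9 moves in all.
Check: all required cells visited; 9 ≤ 9 moves.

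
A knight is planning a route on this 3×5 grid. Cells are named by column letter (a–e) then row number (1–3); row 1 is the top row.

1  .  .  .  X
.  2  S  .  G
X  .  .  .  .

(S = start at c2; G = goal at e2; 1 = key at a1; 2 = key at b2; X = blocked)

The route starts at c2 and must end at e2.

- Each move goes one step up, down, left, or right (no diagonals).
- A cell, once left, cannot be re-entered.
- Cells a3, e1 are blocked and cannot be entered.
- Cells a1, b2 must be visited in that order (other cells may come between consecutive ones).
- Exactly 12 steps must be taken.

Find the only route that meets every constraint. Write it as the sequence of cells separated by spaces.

The waypoints must appear in the order a1, b2, with no cell reused.
Route from c2: right to d2, up to d1, 3× left (reaching a1), down to a2, right to b2, down to b3, 3× right (reaching e3), up to e2 — 12 moves in all.
Check: order respected (1 at step 5, 2 at step 7); 12 moves as required.

c2 d2 d1 c1 b1 a1 a2 b2 b3 c3 d3 e3 e2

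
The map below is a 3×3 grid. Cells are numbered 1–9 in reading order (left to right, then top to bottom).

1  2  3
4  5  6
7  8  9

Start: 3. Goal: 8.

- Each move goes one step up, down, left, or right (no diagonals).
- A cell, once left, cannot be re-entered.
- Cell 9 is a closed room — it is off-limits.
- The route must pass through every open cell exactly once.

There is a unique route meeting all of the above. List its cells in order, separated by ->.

Need to visit all 8 open cells exactly once, starting at 3 and ending at 8.
Cell 6 has only two open neighbours (3 and 5), so the path must pass straight through it: one of those is the cell it's entered from and the other is where it exits.
Route from 3: down to 6, left to 5, up to 2, left to 1, 2× down (reaching 7), right to 8 — 7 moves in all.
Check: all 8 open cells covered.

3 -> 6 -> 5 -> 2 -> 1 -> 4 -> 7 -> 8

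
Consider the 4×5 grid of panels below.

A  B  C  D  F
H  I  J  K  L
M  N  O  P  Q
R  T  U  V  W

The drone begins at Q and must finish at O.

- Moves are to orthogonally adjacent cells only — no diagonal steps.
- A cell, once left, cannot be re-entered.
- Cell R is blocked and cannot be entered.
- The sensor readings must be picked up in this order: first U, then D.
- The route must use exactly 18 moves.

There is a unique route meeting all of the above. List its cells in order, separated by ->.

Q -> W -> V -> U -> T -> N -> M -> H -> A -> B -> I -> J -> C -> D -> F -> L -> K -> P -> O

The waypoints must appear in the order U, D, with no cell reused.
Route from Q: down 1 to W, left 3 to T, up 1 to N, left 1 to M, up 2 to A, right 1 to B, down 1 to I, right 1 to J, up 1 to C, right 2 to F, down 1 to L, left 1 to K, down 1 to P, left 1 to O — 18 moves in all.
Check: order respected (U at step 3, D at step 13); 18 moves as required.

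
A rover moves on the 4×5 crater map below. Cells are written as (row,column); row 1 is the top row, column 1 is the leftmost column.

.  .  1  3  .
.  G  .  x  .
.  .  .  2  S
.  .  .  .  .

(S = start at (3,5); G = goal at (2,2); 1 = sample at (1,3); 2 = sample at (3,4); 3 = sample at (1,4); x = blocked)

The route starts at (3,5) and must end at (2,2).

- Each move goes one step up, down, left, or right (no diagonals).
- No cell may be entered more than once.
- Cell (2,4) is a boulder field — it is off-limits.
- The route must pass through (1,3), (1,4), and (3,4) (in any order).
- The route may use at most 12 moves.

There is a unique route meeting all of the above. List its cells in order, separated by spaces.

The budget equals the shortest possible length, so every move has to be on a shortest route through the required cells.
Route from (3,5): up 2 to (1,5), left 2 to (1,3), down 2 to (3,3), right 1 to (3,4), down 1 to (4,4), left 2 to (4,2), up 2 to (2,2) — 12 moves in all.
Check: all required cells visited; 12 ≤ 12 moves.

(3,5) (2,5) (1,5) (1,4) (1,3) (2,3) (3,3) (3,4) (4,4) (4,3) (4,2) (3,2) (2,2)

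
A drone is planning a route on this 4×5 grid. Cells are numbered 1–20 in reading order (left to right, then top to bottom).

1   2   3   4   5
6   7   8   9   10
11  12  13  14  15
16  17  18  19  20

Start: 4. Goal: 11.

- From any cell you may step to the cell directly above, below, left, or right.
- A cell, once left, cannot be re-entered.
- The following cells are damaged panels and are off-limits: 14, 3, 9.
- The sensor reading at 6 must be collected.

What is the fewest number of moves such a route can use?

11

Any route passes through 6 somewhere between 4 and 11. Summing Manhattan distances along the two legs (4 → 6 → 11) gives a lower bound of 4 + 1 = 5 moves.
That bound ignores the blocked cells. Measuring each leg by the fewest moves that actually steer around them (4→6: 10; 6→11: 1) raises the lower bound to 11.
A route of 11 moves exists: 4 → 5 → 10 → 15 → 20 → 19 → 18 → 13 → 8 → 7 → 6 → 11.
Since 11 matches that lower bound, it is optimal.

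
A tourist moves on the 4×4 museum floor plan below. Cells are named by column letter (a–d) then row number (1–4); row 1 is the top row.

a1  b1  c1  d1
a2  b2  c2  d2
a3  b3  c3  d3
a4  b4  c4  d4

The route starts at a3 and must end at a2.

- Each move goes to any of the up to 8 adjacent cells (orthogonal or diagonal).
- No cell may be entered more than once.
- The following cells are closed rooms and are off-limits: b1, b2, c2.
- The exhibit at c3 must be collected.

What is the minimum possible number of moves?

Any route passes through c3 somewhere between a3 and a2. Summing Chebyshev distances along the two legs (a3 → c3 → a2) gives a lower bound of 2 + 2 = 4 moves.
A route of 4 moves achieves this: a3 → b4 → c3 → b3 → a2.
Since 4 matches the lower bound, it is optimal.

4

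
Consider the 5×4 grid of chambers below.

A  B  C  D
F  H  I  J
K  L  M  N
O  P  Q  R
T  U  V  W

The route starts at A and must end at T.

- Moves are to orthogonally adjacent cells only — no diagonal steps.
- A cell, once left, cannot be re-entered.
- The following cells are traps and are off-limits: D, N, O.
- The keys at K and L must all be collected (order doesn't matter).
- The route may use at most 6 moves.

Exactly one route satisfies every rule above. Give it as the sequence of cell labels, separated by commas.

Any route must reach K and L and still end at T within 6 moves, so the order of the required stops is forced.
Route from A: 2× down (reaching K), right to L, 2× down (reaching U), left to T — 6 moves in all.
Check: all required cells visited; 6 ≤ 6 moves.

A, F, K, L, P, U, T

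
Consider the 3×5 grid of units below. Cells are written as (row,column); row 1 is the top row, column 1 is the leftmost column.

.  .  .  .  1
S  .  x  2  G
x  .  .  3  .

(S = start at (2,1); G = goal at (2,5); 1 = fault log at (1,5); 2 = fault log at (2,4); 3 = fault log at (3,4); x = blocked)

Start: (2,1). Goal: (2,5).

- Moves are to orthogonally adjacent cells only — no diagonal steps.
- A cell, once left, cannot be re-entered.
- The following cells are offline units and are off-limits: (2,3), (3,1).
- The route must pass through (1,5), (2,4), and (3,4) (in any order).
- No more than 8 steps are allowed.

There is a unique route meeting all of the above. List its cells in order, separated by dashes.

The budget equals the shortest possible length, so every move has to be on a shortest route through the required cells.
Route from (2,1): right to (2,2), down to (3,2), 2× right (reaching (3,4)), 2× up (reaching (1,4)), right to (1,5), down to (2,5) — 8 moves in all.
Check: all required cells visited; 8 ≤ 8 moves.

(2,1) - (2,2) - (3,2) - (3,3) - (3,4) - (2,4) - (1,4) - (1,5) - (2,5)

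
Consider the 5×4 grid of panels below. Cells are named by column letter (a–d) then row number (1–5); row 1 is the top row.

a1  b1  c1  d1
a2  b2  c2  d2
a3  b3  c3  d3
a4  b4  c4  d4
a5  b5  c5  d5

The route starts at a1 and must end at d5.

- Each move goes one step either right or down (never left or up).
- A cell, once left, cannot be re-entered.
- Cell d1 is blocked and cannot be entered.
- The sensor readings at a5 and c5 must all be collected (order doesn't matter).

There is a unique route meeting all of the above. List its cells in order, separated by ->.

Moves only go right or down, so the column and row indices never decrease.
Route from a1: 4× down (reaching a5), 3× right (reaching d5) — 7 moves in all.
Check: all required cells visited.

a1 -> a2 -> a3 -> a4 -> a5 -> b5 -> c5 -> d5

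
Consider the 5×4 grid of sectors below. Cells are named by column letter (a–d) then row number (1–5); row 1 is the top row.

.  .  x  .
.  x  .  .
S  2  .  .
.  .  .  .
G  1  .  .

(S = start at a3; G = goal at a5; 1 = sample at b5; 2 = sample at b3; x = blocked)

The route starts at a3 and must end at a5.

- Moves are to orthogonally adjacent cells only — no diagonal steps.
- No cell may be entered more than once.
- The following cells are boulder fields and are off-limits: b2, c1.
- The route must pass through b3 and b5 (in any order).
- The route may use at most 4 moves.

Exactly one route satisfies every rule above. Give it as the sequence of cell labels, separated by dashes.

The budget equals the shortest possible length, so every move has to be on a shortest route through the required cells.
Route from a3: right to b3, 2× down (reaching b5), left to a5 — 4 moves in all.
Check: all required cells visited; 4 ≤ 4 moves.

a3 - b3 - b4 - b5 - a5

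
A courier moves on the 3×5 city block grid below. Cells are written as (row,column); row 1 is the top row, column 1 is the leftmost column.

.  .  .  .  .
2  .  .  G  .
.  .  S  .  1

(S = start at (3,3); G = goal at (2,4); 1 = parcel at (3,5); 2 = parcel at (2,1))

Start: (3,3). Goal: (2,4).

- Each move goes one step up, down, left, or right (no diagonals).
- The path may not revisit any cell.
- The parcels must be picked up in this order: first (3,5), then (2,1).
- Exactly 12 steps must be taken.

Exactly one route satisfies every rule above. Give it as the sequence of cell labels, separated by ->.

(3,3) -> (3,4) -> (3,5) -> (2,5) -> (1,5) -> (1,4) -> (1,3) -> (1,2) -> (1,1) -> (2,1) -> (2,2) -> (2,3) -> (2,4)

The waypoints must appear in the order (3,5), (2,1), with no cell reused.
Route from (3,3): right 2 to (3,5), up 2 to (1,5), left 4 to (1,1), down 1 to (2,1), right 3 to (2,4) — 12 moves in all.
Check: order respected (1 at step 2, 2 at step 9); 12 moves as required.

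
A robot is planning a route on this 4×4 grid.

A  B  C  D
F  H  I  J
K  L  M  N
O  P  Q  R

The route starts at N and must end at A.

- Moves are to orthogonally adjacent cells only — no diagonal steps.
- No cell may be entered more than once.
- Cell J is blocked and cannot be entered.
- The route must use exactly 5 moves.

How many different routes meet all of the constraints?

6

Need simple routes of exactly 5 moves from N to A (Manhattan distance 5, so 0 moves are spent on a detour and 0 undoing it).
Enumerating: N M I C B A | N M I H B A | N M I H F A | N M L H B A | N M L H F A | N M L K F A.
That gives 6 routes.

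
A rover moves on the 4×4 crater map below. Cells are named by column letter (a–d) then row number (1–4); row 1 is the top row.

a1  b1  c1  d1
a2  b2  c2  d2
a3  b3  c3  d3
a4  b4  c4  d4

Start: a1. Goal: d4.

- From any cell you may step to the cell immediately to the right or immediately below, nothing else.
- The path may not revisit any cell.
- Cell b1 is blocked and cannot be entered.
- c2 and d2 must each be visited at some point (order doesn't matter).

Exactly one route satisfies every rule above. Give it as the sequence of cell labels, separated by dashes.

Moves only go right or down, so the column and row indices never decrease.
Route from a1: down 1 to a2, right 3 to d2, down 2 to d4 — 6 moves in all.
Check: all required cells visited.

a1 - a2 - b2 - c2 - d2 - d3 - d4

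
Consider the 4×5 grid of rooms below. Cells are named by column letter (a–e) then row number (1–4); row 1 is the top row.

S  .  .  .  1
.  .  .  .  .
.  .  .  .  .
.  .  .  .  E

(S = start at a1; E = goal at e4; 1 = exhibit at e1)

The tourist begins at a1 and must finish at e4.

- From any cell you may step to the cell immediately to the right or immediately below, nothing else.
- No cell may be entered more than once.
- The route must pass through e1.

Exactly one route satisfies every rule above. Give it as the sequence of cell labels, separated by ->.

Moves only go right or down, so the column and row indices never decrease.
Route from a1: 4× right (reaching e1), 3× down (reaching e4) — 7 moves in all.
Check: all required cells visited.

a1 -> b1 -> c1 -> d1 -> e1 -> e2 -> e3 -> e4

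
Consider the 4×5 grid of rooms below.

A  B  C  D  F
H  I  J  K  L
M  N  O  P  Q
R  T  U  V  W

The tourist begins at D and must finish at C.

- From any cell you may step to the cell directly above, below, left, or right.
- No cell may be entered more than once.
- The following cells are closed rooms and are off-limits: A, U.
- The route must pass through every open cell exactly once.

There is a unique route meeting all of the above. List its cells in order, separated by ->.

D -> F -> L -> Q -> W -> V -> P -> K -> J -> O -> N -> T -> R -> M -> H -> I -> B -> C

Need to visit all 18 open cells exactly once, starting at D and ending at C.
Cell F has only two open neighbours (L and D), so the path must pass straight through it: one of those is the cell it's entered from and the other is where it exits.
Route from D: right 1 to F, down 3 to W, left 1 to V, up 2 to K, left 1 to J, down 1 to O, left 1 to N, down 1 to T, left 1 to R, up 2 to H, right 1 to I, up 1 to B, right 1 to C — 17 moves in all.
Check: all 18 open cells covered.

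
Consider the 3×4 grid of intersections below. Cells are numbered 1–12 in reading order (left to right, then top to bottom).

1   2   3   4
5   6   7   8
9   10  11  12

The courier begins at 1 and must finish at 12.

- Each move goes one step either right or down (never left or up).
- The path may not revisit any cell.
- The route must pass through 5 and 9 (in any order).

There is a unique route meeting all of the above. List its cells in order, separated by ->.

1 -> 5 -> 9 -> 10 -> 11 -> 12

Moves only go right or down, so the column and row indices never decrease.
Route from 1: 2× down (reaching 9), 3× right (reaching 12) — 5 moves in all.
Check: all required cells visited.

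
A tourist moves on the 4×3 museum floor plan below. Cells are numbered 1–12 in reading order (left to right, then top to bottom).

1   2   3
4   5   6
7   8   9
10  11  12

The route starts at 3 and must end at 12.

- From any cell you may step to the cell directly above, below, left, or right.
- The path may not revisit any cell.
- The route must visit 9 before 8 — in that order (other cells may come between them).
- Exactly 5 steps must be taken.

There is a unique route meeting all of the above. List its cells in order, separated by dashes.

The waypoints must appear in the order 9, 8, with no cell reused.
Route from 3: 2× down (reaching 9), left to 8, down to 11, right to 12 — 5 moves in all.
Check: order respected (9 at step 2, 8 at step 3); 5 moves as required.

3 - 6 - 9 - 8 - 11 - 12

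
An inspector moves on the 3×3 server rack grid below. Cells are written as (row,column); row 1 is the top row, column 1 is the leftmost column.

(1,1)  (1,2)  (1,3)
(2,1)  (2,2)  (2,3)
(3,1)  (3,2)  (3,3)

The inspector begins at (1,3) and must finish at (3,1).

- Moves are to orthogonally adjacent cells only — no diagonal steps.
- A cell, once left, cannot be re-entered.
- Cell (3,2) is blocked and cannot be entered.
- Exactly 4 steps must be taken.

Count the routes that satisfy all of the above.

Need simple routes of exactly 4 moves from (1,3) to (3,1) (Manhattan distance 4, so 0 moves are spent on a detour and 0 undoing it).
Enumerating: (1,3) (2,3) (2,2) (2,1) (3,1) | (1,3) (1,2) (2,2) (2,1) (3,1) | (1,3) (1,2) (1,1) (2,1) (3,1).
That gives 3 routes.

3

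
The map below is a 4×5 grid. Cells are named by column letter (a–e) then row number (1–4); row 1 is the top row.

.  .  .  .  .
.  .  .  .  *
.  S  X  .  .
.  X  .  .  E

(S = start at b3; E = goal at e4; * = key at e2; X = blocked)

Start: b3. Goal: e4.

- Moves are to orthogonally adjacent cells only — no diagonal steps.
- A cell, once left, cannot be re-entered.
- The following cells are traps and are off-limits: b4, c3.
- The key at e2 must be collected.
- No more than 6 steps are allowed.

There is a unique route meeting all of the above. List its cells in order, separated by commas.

b3, b2, c2, d2, e2, e3, e4

The budget equals the shortest possible length, so every move has to be on a shortest route through the required cells.
Route from b3: up to b2, 3× right (reaching e2), 2× down (reaching e4) — 6 moves in all.
Check: all required cells visited; 6 ≤ 6 moves.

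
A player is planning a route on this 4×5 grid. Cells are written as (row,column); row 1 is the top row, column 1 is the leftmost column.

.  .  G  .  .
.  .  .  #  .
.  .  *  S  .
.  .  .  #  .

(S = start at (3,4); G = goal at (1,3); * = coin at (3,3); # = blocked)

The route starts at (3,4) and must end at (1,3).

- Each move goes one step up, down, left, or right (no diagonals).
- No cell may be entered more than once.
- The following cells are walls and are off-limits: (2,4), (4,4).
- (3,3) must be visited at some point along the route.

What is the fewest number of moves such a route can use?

3

Any route passes through (3,3) somewhere between (3,4) and (1,3). Summing Manhattan distances along the two legs ((3,4) → (3,3) → (1,3)) gives a lower bound of 1 + 2 = 3 moves.
A route of 3 moves achieves this: (3,4) → (3,3) → (2,3) → (1,3).
Since 3 matches the lower bound, it is optimal.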